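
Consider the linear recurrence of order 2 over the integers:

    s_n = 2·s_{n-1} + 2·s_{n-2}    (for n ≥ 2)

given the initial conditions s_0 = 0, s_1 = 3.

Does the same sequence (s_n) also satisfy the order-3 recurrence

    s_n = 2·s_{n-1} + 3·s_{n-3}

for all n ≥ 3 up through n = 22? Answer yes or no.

Terms s_0..s_22: 0, 3, 6, 18, 48, 132, 360, 984, 2688, 7344, 20064, 54816, 149760, 409152, 1117824, 3053952, 8343552, 22795008, 62277120, 170144256, 464842752, 1269974016, 3469633536
n=3: candidate gives 12, actual s_3 = 18 ✗

no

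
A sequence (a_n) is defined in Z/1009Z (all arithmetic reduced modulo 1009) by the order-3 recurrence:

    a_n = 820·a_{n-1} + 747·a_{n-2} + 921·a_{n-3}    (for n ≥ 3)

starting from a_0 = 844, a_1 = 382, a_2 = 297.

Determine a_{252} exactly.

597

a_3 = 820·297 + 747·382 + 921·844 = 572
a_4 = 820·572 + 747·297 + 921·382 = 424
a_5 = 820·424 + 747·572 + 921·297 = 150
a_6 = 820·150 + 747·424 + 921·572 = 927
a_7 = 820·927 + 747·150 + 921·424 = 435
a_8 = 820·435 + 747·927 + 921·150 = 735
Continuing the recurrence:
  a_9 = 527;  a_10 = 499;  a_11 = 590;  a_12 = 959;  a_13 = 650;  a_14 = 779
  a_15 = 668;  a_16 = 915;  a_17 = 214;  a_18 = 64;  a_19 = 648;  a_20 = 341
  a_21 = 285;  a_22 = 560;  a_23 = 363;  a_24 = 744;  a_25 = 545;  a_26 = 66
  a_27 = 235;  a_28 = 314;  a_29 = 410;  a_30 = 173;  a_31 = 754;  a_32 = 86
  a_33 = 17;  a_34 = 731;  a_35 = 160;  a_36 = 740;  a_37 = 88;  a_38 = 415
  a_39 = 883;  a_40 = 168;  a_41 = 55;  a_42 = 64;  a_43 = 79;  a_44 = 794
  a_45 = 179;  a_46 = 412;  a_47 = 99;  a_48 = 871;  a_49 = 212;  a_50 = 493
  a_51 = 647;  a_52 = 307;  a_53 = 500;  a_54 = 200;  a_55 = 939;  a_56 = 577
  a_57 = 659;  a_58 = 847;  a_59 = 912;  a_60 = 767;  a_61 = 652;  a_62 = 171
  a_63 = 782;  a_64 = 256;  a_65 = 78;  a_66 = 720;  a_67 = 558;  a_68 = 725
  a_69 = 515;  a_70 = 617;  a_71 = 474;  a_72 = 86;  a_73 = 1008;  a_74 = 521
  a_75 = 170;  a_76 = 968;  a_77 = 99;  a_78 = 278;  a_79 = 803;  a_80 = 773
  a_81 = 455;  a_82 = 19;  a_83 = 885;  a_84 = 616;  a_85 = 157;  a_86 = 458
  a_87 = 725;  a_88 = 584;  a_89 = 412;  a_90 = 961;  a_91 = 77;  a_92 = 109
  a_93 = 782;  a_94 = 506;  a_95 = 662;  a_96 = 410;  a_97 = 175;  a_98 = 22
  a_99 = 686;  a_100 = 532;  a_101 = 304;  a_102 = 87;  a_103 = 371;  a_104 = 406
  a_105 = 28;  a_106 = 984;  a_107 = 3;  a_108 = 492;  a_109 = 245;  a_110 = 93
  a_111 = 53;  a_112 = 561;  a_113 = 44;  a_114 = 469;  a_115 = 804;  a_116 = 787
  a_117 = 919;  a_118 = 386;  a_119 = 432;  a_120 = 706;  a_121 = 925;  a_122 = 742
  a_123 = 253;  a_124 = 268;  a_125 = 395;  a_126 = 359;  a_127 = 821;  a_128 = 551
  a_129 = 299;  a_130 = 318;  a_131 = 746;  a_132 = 619;  a_133 = 615;  a_134 = 8
  a_135 = 830;  a_136 = 822;  a_137 = 817;  a_138 = 134;  a_139 = 65;  a_140 = 782
  a_141 = 964;  a_142 = 710;  a_143 = 494;  a_144 = 31;  a_145 = 1006;  a_146 = 432
  a_147 = 157;  a_148 = 685;  a_149 = 248;  a_150 = 993;  a_151 = 866;  a_152 = 314
  a_153 = 717;  a_154 = 639;  a_155 = 749;  a_156 = 246;  a_157 = 709;  a_158 = 1002
  a_159 = 762;  a_160 = 251;  a_161 = 738;  a_162 = 130;  a_163 = 128;  a_164 = 911
  a_165 = 789;  a_166 = 497;  a_167 = 583;  a_168 = 939;  a_169 = 386;  a_170 = 27
  a_171 = 825;  a_172 = 797;  a_173 = 135;  a_174 = 816;  a_175 = 592;  a_176 = 455
  a_177 = 892;  a_178 = 139;  a_179 = 667;  a_180 = 174;  a_181 = 90;  a_182 = 795
  a_183 = 545;  a_184 = 638;  a_185 = 647;  a_186 = 616;  a_187 = 978;  a_188 = 430
  a_189 = 787;  a_190 = 638;  a_191 = 642;  a_192 = 445;  a_193 = 301;  a_194 = 77
  a_195 = 613;  a_196 = 939;  a_197 = 225;  a_198 = 573;  a_199 = 353;  a_200 = 472
  a_201 = 961;  a_202 = 649;  a_203 = 738;  a_204 = 431;  a_205 = 34;  a_206 = 355
  a_207 = 86;  a_208 = 752;  a_209 = 855;  a_210 = 80;  a_211 = 421;  a_212 = 806
  a_213 = 736;  a_214 = 132;  a_215 = 875;  a_216 = 640;  a_217 = 405;  a_218 = 646
  a_219 = 14;  a_220 = 316;  a_221 = 840;  a_222 = 385;  a_223 = 209;  a_224 = 626
  a_225 = 902;  a_226 = 268;  a_227 = 996;  a_228 = 179;  a_229 = 477;  a_230 = 308
  a_231 = 844;  a_232 = 332;  a_233 = 801;  a_234 = 145;  a_235 = 902;  a_236 = 537
  a_237 = 555;  a_238 = 942;  a_239 = 608;  a_240 = 107;  a_241 = 934;  a_242 = 240
  a_243 = 189;  a_244 = 827;  a_245 = 84;  a_246 = 41;  a_247 = 385;  a_248 = 920
  a_249 = 126;  a_250 = 939
a_251 = 820·939 + 747·126 + 921·920 = 158
a_252 = 820·158 + 747·939 + 921·126 = 597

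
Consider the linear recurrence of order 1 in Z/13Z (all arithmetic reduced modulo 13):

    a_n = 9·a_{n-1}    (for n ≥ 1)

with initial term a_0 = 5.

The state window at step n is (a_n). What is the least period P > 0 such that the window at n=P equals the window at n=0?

3

n=0: window = (5)
n=1: window = (6)
n=2: window = (2)
n=3: window = (5)
window at n=3 equals window at n=0 → period = 3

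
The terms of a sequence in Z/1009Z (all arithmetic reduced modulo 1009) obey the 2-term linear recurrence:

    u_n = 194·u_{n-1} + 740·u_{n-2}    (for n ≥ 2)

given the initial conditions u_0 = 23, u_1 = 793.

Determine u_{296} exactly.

u_2 = 194·793 + 740·23 = 341
u_3 = 194·341 + 740·793 = 151
u_4 = 194·151 + 740·341 = 123
u_5 = 194·123 + 740·151 = 396
u_6 = 194·396 + 740·123 = 350
u_7 = 194·350 + 740·396 = 727
Continuing the recurrence:
  u_8 = 474;  u_9 = 320;  u_10 = 159;  u_11 = 261;  u_12 = 800;  u_13 = 235
  u_14 = 911;  u_15 = 511;  u_16 = 380;  u_17 = 837;  u_18 = 627;  u_19 = 412
  u_20 = 57;  u_21 = 121;  u_22 = 69;  u_23 = 8;  u_24 = 144;  u_25 = 559
  u_26 = 89;  u_27 = 83;  u_28 = 233;  u_29 = 677;  u_30 = 49;  u_31 = 941
  u_32 = 870;  u_33 = 407;  u_34 = 314;  u_35 = 874;  u_36 = 334;  u_37 = 211
  u_38 = 529;  u_39 = 462;  u_40 = 804;  u_41 = 419;  u_42 = 216;  u_43 = 832
  u_44 = 386;  u_45 = 408;  u_46 = 543;  u_47 = 635;  u_48 = 330;  u_49 = 159
  u_50 = 598;  u_51 = 593;  u_52 = 594;  u_53 = 115;  u_54 = 757;  u_55 = 897
  u_56 = 655;  u_57 = 803;  u_58 = 776;  u_59 = 122;  u_60 = 580;  u_61 = 1000
  u_62 = 647;  u_63 = 805;  u_64 = 289;  u_65 = 961;  u_66 = 730;  u_67 = 155
  u_68 = 185;  u_69 = 249;  u_70 = 559;  u_71 = 96;  u_72 = 432;  u_73 = 471
  u_74 = 391;  u_75 = 614;  u_76 = 820;  u_77 = 977;  u_78 = 237;  u_79 = 100
  u_80 = 43;  u_81 = 613;  u_82 = 401;  u_83 = 680;  u_84 = 844;  u_85 = 996
  u_86 = 494;  u_87 = 451;  u_88 = 13;  u_89 = 265;  u_90 = 490;  u_91 = 568
  u_92 = 580;  u_93 = 88;  u_94 = 294;  u_95 = 67;  u_96 = 506;  u_97 = 430
  u_98 = 783;  u_99 = 917;  u_100 = 568;  u_101 = 743;  u_102 = 431;  u_103 = 791
  u_104 = 182;  u_105 = 113;  u_106 = 207;  u_107 = 680;  u_108 = 562;  u_109 = 774
  u_110 = 996;  u_111 = 153;  u_112 = 891;  u_113 = 527;  u_114 = 792;  u_115 = 786
  u_116 = 985;  u_117 = 845;  u_118 = 874;  u_119 = 773;  u_120 = 621;  u_121 = 320
  u_122 = 976;  u_123 = 346;  u_124 = 326;  u_125 = 440;  u_126 = 693;  u_127 = 947
  u_128 = 328;  u_129 = 599;  u_130 = 731;  u_131 = 863;  u_132 = 44;  u_133 = 387
  u_134 = 684;  u_135 = 341;  u_136 = 211;  u_137 = 664;  u_138 = 418;  u_139 = 349
  u_140 = 669;  u_141 = 590;  u_142 = 84;  u_143 = 864;  u_144 = 733;  u_145 = 596
  u_146 = 176;  u_147 = 954;  u_148 = 508;  u_149 = 339;  u_150 = 753;  u_151 = 405
  u_152 = 120;  u_153 = 100;  u_154 = 237;  u_155 = 916;  u_156 = 943;  u_157 = 105
  u_158 = 791;  u_159 = 93;  u_160 = 0;  u_161 = 208;  u_162 = 1001;  u_163 = 9
  u_164 = 871;  u_165 = 68;  u_166 = 873;  u_167 = 729;  u_168 = 426;  u_169 = 560
  u_170 = 100;  u_171 = 939;  u_172 = 889;  u_173 = 595;  u_174 = 396;  u_175 = 516
  u_176 = 643;  u_177 = 64;  u_178 = 889;  u_179 = 873;  u_180 = 851;  u_181 = 887
  u_182 = 672;  u_183 = 737;  u_184 = 552;  u_185 = 654;  u_186 = 586;  u_187 = 316
  u_188 = 534;  u_189 = 430;  u_190 = 314;  u_191 = 741;  u_192 = 766;  u_193 = 734
  u_194 = 918;  u_195 = 826;  u_196 = 76;  u_197 = 404;  u_198 = 419;  u_199 = 862
  u_200 = 31;  u_201 = 152;  u_202 = 969;  u_203 = 793;  u_204 = 135;  u_205 = 547
  u_206 = 182;  u_207 = 164;  u_208 = 11;  u_209 = 396;  u_210 = 208;  u_211 = 422
  u_212 = 691;  u_213 = 356;  u_214 = 229;  u_215 = 121;  u_216 = 215;  u_217 = 80
  u_218 = 63;  u_219 = 792;  u_220 = 486;  u_221 = 298;  u_222 = 735;  u_223 = 879
  u_224 = 54;  u_225 = 41;  u_226 = 491;  u_227 = 478;  u_228 = 4;  u_229 = 337
  u_230 = 735;  u_231 = 478;  u_232 = 962;  u_233 = 533;  u_234 = 10;  u_235 = 832
  u_236 = 305;  u_237 = 838;  u_238 = 816;  u_239 = 485;  u_240 = 711;  u_241 = 406
  u_242 = 513;  u_243 = 398;  u_244 = 764;  u_245 = 794;  u_246 = 988;  u_247 = 284
  u_248 = 205;  u_249 = 707;  u_250 = 284;  u_251 = 119;  u_252 = 167;  u_253 = 387
  u_254 = 894;  u_255 = 721;  u_256 = 288;  u_257 = 156;  u_258 = 215;  u_259 = 755
  u_260 = 852;  u_261 = 535;  u_262 = 727;  u_263 = 150;  u_264 = 22;  u_265 = 242
  u_266 = 670;  u_267 = 306;  u_268 = 214;  u_269 = 571;  u_270 = 740;  u_271 = 51
  u_272 = 526;  u_273 = 542;  u_274 = 987;  u_275 = 275;  u_276 = 746;  u_277 = 119
  u_278 = 1005;  u_279 = 510;  u_280 = 125;  u_281 = 68;  u_282 = 756;  u_283 = 229
  u_284 = 484;  u_285 = 7;  u_286 = 314;  u_287 = 511;  u_288 = 542;  u_289 = 986
  u_290 = 81;  u_291 = 712;  u_292 = 304;  u_293 = 636;  u_294 = 239
u_295 = 194·239 + 740·636 = 398
u_296 = 194·398 + 740·239 = 813

813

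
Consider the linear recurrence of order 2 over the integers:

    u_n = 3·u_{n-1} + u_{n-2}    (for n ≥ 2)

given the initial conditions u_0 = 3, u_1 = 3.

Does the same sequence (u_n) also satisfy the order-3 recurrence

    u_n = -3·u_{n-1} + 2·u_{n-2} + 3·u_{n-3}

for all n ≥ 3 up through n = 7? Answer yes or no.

Terms u_0..u_7: 3, 3, 12, 39, 129, 426, 1407, 4647
n=3: candidate gives -21, actual u_3 = 39 ✗

no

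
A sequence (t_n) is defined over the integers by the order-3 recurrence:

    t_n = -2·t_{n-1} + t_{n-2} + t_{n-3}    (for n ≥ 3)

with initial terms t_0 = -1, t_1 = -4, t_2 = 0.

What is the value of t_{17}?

-263553

t_3 = -2·0 + 1·-4 + 1·-1 = -5
t_4 = -2·-5 + 1·0 + 1·-4 = 6
t_5 = -2·6 + 1·-5 + 1·0 = -17
t_6 = -2·-17 + 1·6 + 1·-5 = 35
t_7 = -2·35 + 1·-17 + 1·6 = -81
t_8 = -2·-81 + 1·35 + 1·-17 = 180
t_9 = -2·180 + 1·-81 + 1·35 = -406
t_10 = -2·-406 + 1·180 + 1·-81 = 911
t_11 = -2·911 + 1·-406 + 1·180 = -2048
t_12 = -2·-2048 + 1·911 + 1·-406 = 4601
t_13 = -2·4601 + 1·-2048 + 1·911 = -10339
t_14 = -2·-10339 + 1·4601 + 1·-2048 = 23231
t_15 = -2·23231 + 1·-10339 + 1·4601 = -52200
t_16 = -2·-52200 + 1·23231 + 1·-10339 = 117292
t_17 = -2·117292 + 1·-52200 + 1·23231 = -263553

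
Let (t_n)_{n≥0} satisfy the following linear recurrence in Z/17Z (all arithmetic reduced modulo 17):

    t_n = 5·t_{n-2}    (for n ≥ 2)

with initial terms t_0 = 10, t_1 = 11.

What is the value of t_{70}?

t_2 = 0·11 + 5·10 = 16
t_3 = 0·16 + 5·11 = 4
t_4 = 0·4 + 5·16 = 12
t_5 = 0·12 + 5·4 = 3
t_6 = 0·3 + 5·12 = 9
t_7 = 0·9 + 5·3 = 15
t_8 = 0·15 + 5·9 = 11
t_9 = 0·11 + 5·15 = 7
t_10 = 0·7 + 5·11 = 4
t_11 = 0·4 + 5·7 = 1
t_12 = 0·1 + 5·4 = 3
t_13 = 0·3 + 5·1 = 5
t_14 = 0·5 + 5·3 = 15
t_15 = 0·15 + 5·5 = 8
t_16 = 0·8 + 5·15 = 7
t_17 = 0·7 + 5·8 = 6
t_18 = 0·6 + 5·7 = 1
t_19 = 0·1 + 5·6 = 13
t_20 = 0·13 + 5·1 = 5
t_21 = 0·5 + 5·13 = 14
t_22 = 0·14 + 5·5 = 8
t_23 = 0·8 + 5·14 = 2
t_24 = 0·2 + 5·8 = 6
t_25 = 0·6 + 5·2 = 10
t_26 = 0·10 + 5·6 = 13
t_27 = 0·13 + 5·10 = 16
t_28 = 0·16 + 5·13 = 14
t_29 = 0·14 + 5·16 = 12
t_30 = 0·12 + 5·14 = 2
t_31 = 0·2 + 5·12 = 9
t_32 = 0·9 + 5·2 = 10
t_33 = 0·10 + 5·9 = 11
(t_32, t_33) = (10, 11) = (t_0, t_1), so the sequence has period 32.
70 ≡ 6 (mod 32), hence t_70 = t_6 = 9.

9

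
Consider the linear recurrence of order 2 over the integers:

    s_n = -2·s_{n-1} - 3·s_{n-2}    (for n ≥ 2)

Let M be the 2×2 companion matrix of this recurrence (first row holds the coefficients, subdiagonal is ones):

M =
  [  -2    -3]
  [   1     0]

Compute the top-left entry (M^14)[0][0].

(M^14)[0][0] is the top entry after applying M 14 times to the unit state (1, 0). Equivalently it is h_{15} for the auxiliary sequence (h_n) obeying the same recurrence with h_1 = 1 and h_i = 0 for 0 ≤ i < 1:
h_2 = -2·1 + -3·0 = -2
h_3 = -2·-2 + -3·1 = 1
h_4 = -2·1 + -3·-2 = 4
h_5 = -2·4 + -3·1 = -11
h_6 = -2·-11 + -3·4 = 10
h_7 = -2·10 + -3·-11 = 13
h_8 = -2·13 + -3·10 = -56
h_9 = -2·-56 + -3·13 = 73
h_10 = -2·73 + -3·-56 = 22
h_11 = -2·22 + -3·73 = -263
h_12 = -2·-263 + -3·22 = 460
h_13 = -2·460 + -3·-263 = -131
h_14 = -2·-131 + -3·460 = -1118
h_15 = -2·-1118 + -3·-131 = 2629

2629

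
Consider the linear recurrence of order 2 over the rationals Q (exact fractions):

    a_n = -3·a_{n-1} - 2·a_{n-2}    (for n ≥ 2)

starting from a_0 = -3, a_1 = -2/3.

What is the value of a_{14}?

a_2 = -3·-2/3 + -2·-3 = 8
a_3 = -3·8 + -2·-2/3 = -68/3
a_4 = -3·-68/3 + -2·8 = 52
a_5 = -3·52 + -2·-68/3 = -332/3
a_6 = -3·-332/3 + -2·52 = 228
a_7 = -3·228 + -2·-332/3 = -1388/3
a_8 = -3·-1388/3 + -2·228 = 932
a_9 = -3·932 + -2·-1388/3 = -5612/3
a_10 = -3·-5612/3 + -2·932 = 3748
a_11 = -3·3748 + -2·-5612/3 = -22508/3
a_12 = -3·-22508/3 + -2·3748 = 15012
a_13 = -3·15012 + -2·-22508/3 = -90092/3
a_14 = -3·-90092/3 + -2·15012 = 60068

60068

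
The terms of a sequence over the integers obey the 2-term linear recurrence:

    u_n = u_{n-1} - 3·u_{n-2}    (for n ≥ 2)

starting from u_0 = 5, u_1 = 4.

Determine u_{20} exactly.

u_2 = 1·4 + -3·5 = -11
u_3 = 1·-11 + -3·4 = -23
u_4 = 1·-23 + -3·-11 = 10
u_5 = 1·10 + -3·-23 = 79
u_6 = 1·79 + -3·10 = 49
u_7 = 1·49 + -3·79 = -188
u_8 = 1·-188 + -3·49 = -335
u_9 = 1·-335 + -3·-188 = 229
u_10 = 1·229 + -3·-335 = 1234
u_11 = 1·1234 + -3·229 = 547
u_12 = 1·547 + -3·1234 = -3155
u_13 = 1·-3155 + -3·547 = -4796
u_14 = 1·-4796 + -3·-3155 = 4669
u_15 = 1·4669 + -3·-4796 = 19057
u_16 = 1·19057 + -3·4669 = 5050
u_17 = 1·5050 + -3·19057 = -52121
u_18 = 1·-52121 + -3·5050 = -67271
u_19 = 1·-67271 + -3·-52121 = 89092
u_20 = 1·89092 + -3·-67271 = 290905

290905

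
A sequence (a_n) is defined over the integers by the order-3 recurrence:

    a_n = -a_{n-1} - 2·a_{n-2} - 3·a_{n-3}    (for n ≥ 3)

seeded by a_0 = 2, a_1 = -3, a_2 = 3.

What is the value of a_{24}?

a_3 = -1·3 + -2·-3 + -3·2 = -3
a_4 = -1·-3 + -2·3 + -3·-3 = 6
a_5 = -1·6 + -2·-3 + -3·3 = -9
a_6 = -1·-9 + -2·6 + -3·-3 = 6
a_7 = -1·6 + -2·-9 + -3·6 = -6
a_8 = -1·-6 + -2·6 + -3·-9 = 21
a_9 = -1·21 + -2·-6 + -3·6 = -27
a_10 = -1·-27 + -2·21 + -3·-6 = 3
a_11 = -1·3 + -2·-27 + -3·21 = -12
a_12 = -1·-12 + -2·3 + -3·-27 = 87
a_13 = -1·87 + -2·-12 + -3·3 = -72
a_14 = -1·-72 + -2·87 + -3·-12 = -66
a_15 = -1·-66 + -2·-72 + -3·87 = -51
a_16 = -1·-51 + -2·-66 + -3·-72 = 399
a_17 = -1·399 + -2·-51 + -3·-66 = -99
a_18 = -1·-99 + -2·399 + -3·-51 = -546
a_19 = -1·-546 + -2·-99 + -3·399 = -453
a_20 = -1·-453 + -2·-546 + -3·-99 = 1842
a_21 = -1·1842 + -2·-453 + -3·-546 = 702
a_22 = -1·702 + -2·1842 + -3·-453 = -3027
a_23 = -1·-3027 + -2·702 + -3·1842 = -3903
a_24 = -1·-3903 + -2·-3027 + -3·702 = 7851

7851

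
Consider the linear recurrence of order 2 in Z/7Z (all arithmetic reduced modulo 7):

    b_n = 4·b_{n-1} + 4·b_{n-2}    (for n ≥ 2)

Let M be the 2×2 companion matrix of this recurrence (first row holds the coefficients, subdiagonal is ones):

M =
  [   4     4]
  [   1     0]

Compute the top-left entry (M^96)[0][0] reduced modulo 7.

(M^96)[0][0] is the top entry after applying M 96 times to the unit state (1, 0). Equivalently it is h_{97} for the auxiliary sequence (h_n) obeying the same recurrence with h_1 = 1 and h_i = 0 for 0 ≤ i < 1:
h_2 = 4·1 + 4·0 = 4
h_3 = 4·4 + 4·1 = 6
h_4 = 4·6 + 4·4 = 5
h_5 = 4·5 + 4·6 = 2
h_6 = 4·2 + 4·5 = 0
h_7 = 4·0 + 4·2 = 1
(h_6, h_7) = (0, 1) = (h_0, h_1), so the sequence has period 6.
97 ≡ 1 (mod 6), hence h_97 = h_1 = 1.

1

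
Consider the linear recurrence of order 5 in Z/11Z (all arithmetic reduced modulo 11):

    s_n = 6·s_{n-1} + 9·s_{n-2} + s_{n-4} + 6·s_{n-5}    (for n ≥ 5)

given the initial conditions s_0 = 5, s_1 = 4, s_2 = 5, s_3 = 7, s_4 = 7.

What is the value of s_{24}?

s_5 = 6·7 + 9·7 + 0·5 + 1·4 + 6·5 = 7
s_6 = 6·7 + 9·7 + 0·7 + 1·5 + 6·4 = 2
s_7 = 6·2 + 9·7 + 0·7 + 1·7 + 6·5 = 2
s_8 = 6·2 + 9·2 + 0·7 + 1·7 + 6·7 = 2
s_9 = 6·2 + 9·2 + 0·2 + 1·7 + 6·7 = 2
s_10 = 6·2 + 9·2 + 0·2 + 1·2 + 6·7 = 8
s_11 = 6·8 + 9·2 + 0·2 + 1·2 + 6·2 = 3
s_12 = 6·3 + 9·8 + 0·2 + 1·2 + 6·2 = 5
s_13 = 6·5 + 9·3 + 0·8 + 1·2 + 6·2 = 5
s_14 = 6·5 + 9·5 + 0·3 + 1·8 + 6·2 = 7
s_15 = 6·7 + 9·5 + 0·5 + 1·3 + 6·8 = 6
s_16 = 6·6 + 9·7 + 0·5 + 1·5 + 6·3 = 1
s_17 = 6·1 + 9·6 + 0·7 + 1·5 + 6·5 = 7
s_18 = 6·7 + 9·1 + 0·6 + 1·7 + 6·5 = 0
s_19 = 6·0 + 9·7 + 0·1 + 1·6 + 6·7 = 1
s_20 = 6·1 + 9·0 + 0·7 + 1·1 + 6·6 = 10
s_21 = 6·10 + 9·1 + 0·0 + 1·7 + 6·1 = 5
s_22 = 6·5 + 9·10 + 0·1 + 1·0 + 6·7 = 8
s_23 = 6·8 + 9·5 + 0·10 + 1·1 + 6·0 = 6
s_24 = 6·6 + 9·8 + 0·5 + 1·10 + 6·1 = 3

3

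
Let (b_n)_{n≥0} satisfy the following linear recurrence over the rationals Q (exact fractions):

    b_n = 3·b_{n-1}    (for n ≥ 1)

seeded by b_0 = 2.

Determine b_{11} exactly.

354294

b_1 = 3·2 = 6
b_2 = 3·6 = 18
b_3 = 3·18 = 54
b_4 = 3·54 = 162
b_5 = 3·162 = 486
b_6 = 3·486 = 1458
b_7 = 3·1458 = 4374
b_8 = 3·4374 = 13122
b_9 = 3·13122 = 39366
b_10 = 3·39366 = 118098
b_11 = 3·118098 = 354294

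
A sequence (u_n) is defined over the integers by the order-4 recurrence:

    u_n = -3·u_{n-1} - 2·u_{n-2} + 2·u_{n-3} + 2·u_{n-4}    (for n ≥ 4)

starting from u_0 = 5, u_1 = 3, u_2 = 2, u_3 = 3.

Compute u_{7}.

u_4 = -3·3 + -2·2 + 2·3 + 2·5 = 3
u_5 = -3·3 + -2·3 + 2·2 + 2·3 = -5
u_6 = -3·-5 + -2·3 + 2·3 + 2·2 = 19
u_7 = -3·19 + -2·-5 + 2·3 + 2·3 = -35

-35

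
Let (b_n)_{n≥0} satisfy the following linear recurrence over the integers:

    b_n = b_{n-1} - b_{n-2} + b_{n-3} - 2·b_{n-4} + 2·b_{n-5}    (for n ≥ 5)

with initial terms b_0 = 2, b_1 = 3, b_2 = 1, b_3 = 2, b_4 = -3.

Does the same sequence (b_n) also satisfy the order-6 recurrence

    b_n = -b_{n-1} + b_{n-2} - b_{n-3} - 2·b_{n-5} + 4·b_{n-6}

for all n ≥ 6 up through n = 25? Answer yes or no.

Terms b_0..b_25: 2, 3, 1, 2, -3, -6, 3, 4, 5, 10, -9, -16, 1, -2, 19, 36, -19, -30, -17, -40, 57, 102, -21, -20, -91, -182
n=6: candidate gives 3, actual b_6 = 3 ✓
n=7: candidate gives 4, actual b_7 = 4 ✓
n=8: candidate gives 5, actual b_8 = 5 ✓
n=9: candidate gives 10, actual b_9 = 10 ✓
n=10: candidate gives -9, actual b_10 = -9 ✓
n=11: candidate gives -16, actual b_11 = -16 ✓
n=12: candidate gives 1, actual b_12 = 1 ✓
n=13: candidate gives -2, actual b_13 = -2 ✓
n=14: candidate gives 19, actual b_14 = 19 ✓
n=15: candidate gives 36, actual b_15 = 36 ✓
n=16: candidate gives -19, actual b_16 = -19 ✓
n=17: candidate gives -30, actual b_17 = -30 ✓
n=18: candidate gives -17, actual b_18 = -17 ✓
n=19: candidate gives -40, actual b_19 = -40 ✓
n=20: candidate gives 57, actual b_20 = 57 ✓
n=21: candidate gives 102, actual b_21 = 102 ✓
n=22: candidate gives -21, actual b_22 = -21 ✓
n=23: candidate gives -20, actual b_23 = -20 ✓
n=24: candidate gives -91, actual b_24 = -91 ✓
n=25: candidate gives -182, actual b_25 = -182 ✓

yes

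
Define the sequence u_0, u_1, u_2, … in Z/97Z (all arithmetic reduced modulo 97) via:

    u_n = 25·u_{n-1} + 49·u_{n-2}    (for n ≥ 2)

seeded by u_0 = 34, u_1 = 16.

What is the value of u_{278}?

u_2 = 25·16 + 49·34 = 29
u_3 = 25·29 + 49·16 = 54
u_4 = 25·54 + 49·29 = 55
u_5 = 25·55 + 49·54 = 44
u_6 = 25·44 + 49·55 = 12
u_7 = 25·12 + 49·44 = 31
Continuing the recurrence:
  u_8 = 5;  u_9 = 92;  u_10 = 23;  u_11 = 39;  u_12 = 65;  u_13 = 44
  u_14 = 17;  u_15 = 59;  u_16 = 77;  u_17 = 63;  u_18 = 13;  u_19 = 17
  u_20 = 92;  u_21 = 29;  u_22 = 92;  u_23 = 35;  u_24 = 48;  u_25 = 5
  u_26 = 52;  u_27 = 90;  u_28 = 45;  u_29 = 6;  u_30 = 27;  u_31 = 96
  u_32 = 37;  u_33 = 3;  u_34 = 45;  u_35 = 11;  u_36 = 55;  u_37 = 71
  u_38 = 8;  u_39 = 90;  u_40 = 23;  u_41 = 38;  u_42 = 40;  u_43 = 49
  u_44 = 81;  u_45 = 61;  u_46 = 62;  u_47 = 77;  u_48 = 16;  u_49 = 2
  u_50 = 58;  u_51 = 93;  u_52 = 26;  u_53 = 66;  u_54 = 14;  u_55 = 92
  u_56 = 76;  u_57 = 6;  u_58 = 91;  u_59 = 47;  u_60 = 8;  u_61 = 78
  u_62 = 14;  u_63 = 1;  u_64 = 32;  u_65 = 73;  u_66 = 95;  u_67 = 35
  u_68 = 1;  u_69 = 91;  u_70 = 93;  u_71 = 91;  u_72 = 42;  u_73 = 77
  u_74 = 6;  u_75 = 43;  u_76 = 11;  u_77 = 54;  u_78 = 46;  u_79 = 13
  u_80 = 57;  u_81 = 25;  u_82 = 23;  u_83 = 54;  u_84 = 52;  u_85 = 66
  u_86 = 27;  u_87 = 29;  u_88 = 11;  u_89 = 47;  u_90 = 65;  u_91 = 48
  u_92 = 20;  u_93 = 39;  u_94 = 15;  u_95 = 55;  u_96 = 73;  u_97 = 58
  u_98 = 80;  u_99 = 89;  u_100 = 34;  u_101 = 70;  u_102 = 21;  u_103 = 75
  u_104 = 91;  u_105 = 33;  u_106 = 46;  u_107 = 51;  u_108 = 37;  u_109 = 29
  u_110 = 16;  u_111 = 75;  u_112 = 40;  u_113 = 19;  u_114 = 10;  u_115 = 17
  u_116 = 42;  u_117 = 40;  u_118 = 51;  u_119 = 34;  u_120 = 51;  u_121 = 31
  u_122 = 73;  u_123 = 46;  u_124 = 71;  u_125 = 52;  u_126 = 26;  u_127 = 94
  u_128 = 35;  u_129 = 49;  u_130 = 30;  u_131 = 47;  u_132 = 26;  u_133 = 43
  u_134 = 21;  u_135 = 13;  u_136 = 93;  u_137 = 52;  u_138 = 37;  u_139 = 78
  u_140 = 77;  u_141 = 24;  u_142 = 8;  u_143 = 18;  u_144 = 66;  u_145 = 10
  u_146 = 89;  u_147 = 96;  u_148 = 68;  u_149 = 2;  u_150 = 84;  u_151 = 64
  u_152 = 90;  u_153 = 51;  u_154 = 59;  u_155 = 94;  u_156 = 3;  u_157 = 25
  u_158 = 93;  u_159 = 58;  u_160 = 90;  u_161 = 48;  u_162 = 81;  u_163 = 12
  u_164 = 1;  u_165 = 31;  u_166 = 48;  u_167 = 3;  u_168 = 2;  u_169 = 3
  u_170 = 76;  u_171 = 10;  u_172 = 94;  u_173 = 27;  u_174 = 43;  u_175 = 70
  u_176 = 74;  u_177 = 42;  u_178 = 20;  u_179 = 36;  u_180 = 37;  u_181 = 70
  u_182 = 71;  u_183 = 64;  u_184 = 35;  u_185 = 34;  u_186 = 43;  u_187 = 25
  u_188 = 16;  u_189 = 73;  u_190 = 87;  u_191 = 29;  u_192 = 41;  u_193 = 21
  u_194 = 12;  u_195 = 68;  u_196 = 57;  u_197 = 4;  u_198 = 80;  u_199 = 62
  u_200 = 38;  u_201 = 11;  u_202 = 3;  u_203 = 32;  u_204 = 74;  u_205 = 23
  u_206 = 30;  u_207 = 34;  u_208 = 89;  u_209 = 11;  u_210 = 77;  u_211 = 39
  u_212 = 92;  u_213 = 40;  u_214 = 76;  u_215 = 77;  u_216 = 23;  u_217 = 80
  u_218 = 23;  u_219 = 33;  u_220 = 12;  u_221 = 74;  u_222 = 13;  u_223 = 71
  u_224 = 84;  u_225 = 50;  u_226 = 31;  u_227 = 24;  u_228 = 82;  u_229 = 25
  u_230 = 84;  u_231 = 27;  u_232 = 38;  u_233 = 42;  u_234 = 2;  u_235 = 71
  u_236 = 30;  u_237 = 58;  u_238 = 10;  u_239 = 85;  u_240 = 93;  u_241 = 88
  u_242 = 64;  u_243 = 92;  u_244 = 4;  u_245 = 49;  u_246 = 63;  u_247 = 96
  u_248 = 55;  u_249 = 65;  u_250 = 52;  u_251 = 23;  u_252 = 19;  u_253 = 50
  u_254 = 47;  u_255 = 36;  u_256 = 2;  u_257 = 68;  u_258 = 52;  u_259 = 73
  u_260 = 8;  u_261 = 91;  u_262 = 48;  u_263 = 33;  u_264 = 73;  u_265 = 47
  u_266 = 96;  u_267 = 47;  u_268 = 59;  u_269 = 92;  u_270 = 50;  u_271 = 35
  u_272 = 27;  u_273 = 62;  u_274 = 60;  u_275 = 76;  u_276 = 87
u_277 = 25·87 + 49·76 = 79
u_278 = 25·79 + 49·87 = 30

30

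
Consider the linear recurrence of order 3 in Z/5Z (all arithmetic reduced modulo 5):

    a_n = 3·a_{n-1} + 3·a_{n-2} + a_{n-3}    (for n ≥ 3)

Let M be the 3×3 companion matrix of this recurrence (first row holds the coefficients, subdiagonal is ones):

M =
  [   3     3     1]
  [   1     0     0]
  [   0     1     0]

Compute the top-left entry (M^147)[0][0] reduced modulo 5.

1

(M^147)[0][0] is the top entry after applying M 147 times to the unit state (1, 0, 0). Equivalently it is h_{149} for the auxiliary sequence (h_n) obeying the same recurrence with h_2 = 1 and h_i = 0 for 0 ≤ i < 2:
h_3 = 3·1 + 3·0 + 1·0 = 3
h_4 = 3·3 + 3·1 + 1·0 = 2
h_5 = 3·2 + 3·3 + 1·1 = 1
h_6 = 3·1 + 3·2 + 1·3 = 2
h_7 = 3·2 + 3·1 + 1·2 = 1
h_8 = 3·1 + 3·2 + 1·1 = 0
h_9 = 3·0 + 3·1 + 1·2 = 0
h_10 = 3·0 + 3·0 + 1·1 = 1
(h_8, h_9, h_10) = (0, 0, 1) = (h_0, h_1, h_2), so the sequence has period 8.
149 ≡ 5 (mod 8), hence h_149 = h_5 = 1.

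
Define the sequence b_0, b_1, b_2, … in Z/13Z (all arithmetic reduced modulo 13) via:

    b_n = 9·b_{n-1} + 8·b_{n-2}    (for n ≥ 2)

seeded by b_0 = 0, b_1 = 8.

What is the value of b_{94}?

7

b_2 = 9·8 + 8·0 = 7
b_3 = 9·7 + 8·8 = 10
b_4 = 9·10 + 8·7 = 3
b_5 = 9·3 + 8·10 = 3
b_6 = 9·3 + 8·3 = 12
b_7 = 9·12 + 8·3 = 2
b_8 = 9·2 + 8·12 = 10
b_9 = 9·10 + 8·2 = 2
b_10 = 9·2 + 8·10 = 7
b_11 = 9·7 + 8·2 = 1
b_12 = 9·1 + 8·7 = 0
b_13 = 9·0 + 8·1 = 8
(b_12, b_13) = (0, 8) = (b_0, b_1), so the sequence has period 12.
94 ≡ 10 (mod 12), hence b_94 = b_10 = 7.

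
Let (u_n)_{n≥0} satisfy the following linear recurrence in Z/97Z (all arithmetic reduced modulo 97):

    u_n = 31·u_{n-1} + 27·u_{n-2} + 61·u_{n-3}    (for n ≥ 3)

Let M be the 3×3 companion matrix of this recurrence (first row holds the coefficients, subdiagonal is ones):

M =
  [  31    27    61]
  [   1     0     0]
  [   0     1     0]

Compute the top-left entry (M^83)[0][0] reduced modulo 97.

51

(M^83)[0][0] is the top entry after applying M 83 times to the unit state (1, 0, 0). Equivalently it is h_{85} for the auxiliary sequence (h_n) obeying the same recurrence with h_2 = 1 and h_i = 0 for 0 ≤ i < 2:
h_3 = 31·1 + 27·0 + 61·0 = 31
h_4 = 31·31 + 27·1 + 61·0 = 18
h_5 = 31·18 + 27·31 + 61·1 = 1
h_6 = 31·1 + 27·18 + 61·31 = 80
h_7 = 31·80 + 27·1 + 61·18 = 16
h_8 = 31·16 + 27·80 + 61·1 = 1
h_9 = 31·1 + 27·16 + 61·80 = 8
h_10 = 31·8 + 27·1 + 61·16 = 87
h_11 = 31·87 + 27·8 + 61·1 = 64
h_12 = 31·64 + 27·87 + 61·8 = 68
h_13 = 31·68 + 27·64 + 61·87 = 25
h_14 = 31·25 + 27·68 + 61·64 = 16
h_15 = 31·16 + 27·25 + 61·68 = 81
h_16 = 31·81 + 27·16 + 61·25 = 6
h_17 = 31·6 + 27·81 + 61·16 = 51
h_18 = 31·51 + 27·6 + 61·81 = 88
h_19 = 31·88 + 27·51 + 61·6 = 9
h_20 = 31·9 + 27·88 + 61·51 = 43
h_21 = 31·43 + 27·9 + 61·88 = 57
h_22 = 31·57 + 27·43 + 61·9 = 82
h_23 = 31·82 + 27·57 + 61·43 = 11
h_24 = 31·11 + 27·82 + 61·57 = 18
h_25 = 31·18 + 27·11 + 61·82 = 37
h_26 = 31·37 + 27·18 + 61·11 = 73
h_27 = 31·73 + 27·37 + 61·18 = 92
h_28 = 31·92 + 27·73 + 61·37 = 96
h_29 = 31·96 + 27·92 + 61·73 = 19
h_30 = 31·19 + 27·96 + 61·92 = 63
h_31 = 31·63 + 27·19 + 61·96 = 77
h_32 = 31·77 + 27·63 + 61·19 = 9
h_33 = 31·9 + 27·77 + 61·63 = 90
h_34 = 31·90 + 27·9 + 61·77 = 67
h_35 = 31·67 + 27·90 + 61·9 = 12
h_36 = 31·12 + 27·67 + 61·90 = 8
h_37 = 31·8 + 27·12 + 61·67 = 3
h_38 = 31·3 + 27·8 + 61·12 = 71
h_39 = 31·71 + 27·3 + 61·8 = 54
h_40 = 31·54 + 27·71 + 61·3 = 88
h_41 = 31·88 + 27·54 + 61·71 = 78
h_42 = 31·78 + 27·88 + 61·54 = 37
h_43 = 31·37 + 27·78 + 61·88 = 85
h_44 = 31·85 + 27·37 + 61·78 = 50
h_45 = 31·50 + 27·85 + 61·37 = 88
h_46 = 31·88 + 27·50 + 61·85 = 48
h_47 = 31·48 + 27·88 + 61·50 = 27
h_48 = 31·27 + 27·48 + 61·88 = 32
h_49 = 31·32 + 27·27 + 61·48 = 90
h_50 = 31·90 + 27·32 + 61·27 = 63
h_51 = 31·63 + 27·90 + 61·32 = 30
h_52 = 31·30 + 27·63 + 61·90 = 70
h_53 = 31·70 + 27·30 + 61·63 = 33
h_54 = 31·33 + 27·70 + 61·30 = 87
h_55 = 31·87 + 27·33 + 61·70 = 1
h_56 = 31·1 + 27·87 + 61·33 = 28
h_57 = 31·28 + 27·1 + 61·87 = 91
h_58 = 31·91 + 27·28 + 61·1 = 49
h_59 = 31·49 + 27·91 + 61·28 = 58
h_60 = 31·58 + 27·49 + 61·91 = 39
h_61 = 31·39 + 27·58 + 61·49 = 41
h_62 = 31·41 + 27·39 + 61·58 = 42
h_63 = 31·42 + 27·41 + 61·39 = 35
h_64 = 31·35 + 27·42 + 61·41 = 64
h_65 = 31·64 + 27·35 + 61·42 = 59
h_66 = 31·59 + 27·64 + 61·35 = 66
h_67 = 31·66 + 27·59 + 61·64 = 74
h_68 = 31·74 + 27·66 + 61·59 = 12
h_69 = 31·12 + 27·74 + 61·66 = 91
h_70 = 31·91 + 27·12 + 61·74 = 93
h_71 = 31·93 + 27·91 + 61·12 = 58
h_72 = 31·58 + 27·93 + 61·91 = 63
h_73 = 31·63 + 27·58 + 61·93 = 74
h_74 = 31·74 + 27·63 + 61·58 = 64
h_75 = 31·64 + 27·74 + 61·63 = 65
h_76 = 31·65 + 27·64 + 61·74 = 12
h_77 = 31·12 + 27·65 + 61·64 = 17
h_78 = 31·17 + 27·12 + 61·65 = 63
h_79 = 31·63 + 27·17 + 61·12 = 40
h_80 = 31·40 + 27·63 + 61·17 = 1
h_81 = 31·1 + 27·40 + 61·63 = 7
h_82 = 31·7 + 27·1 + 61·40 = 65
h_83 = 31·65 + 27·7 + 61·1 = 34
h_84 = 31·34 + 27·65 + 61·7 = 35
h_85 = 31·35 + 27·34 + 61·65 = 51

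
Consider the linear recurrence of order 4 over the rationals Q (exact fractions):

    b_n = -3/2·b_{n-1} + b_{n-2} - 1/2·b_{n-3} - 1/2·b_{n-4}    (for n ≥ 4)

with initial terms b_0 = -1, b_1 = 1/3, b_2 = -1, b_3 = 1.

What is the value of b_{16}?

-97530315/8192

b_4 = -3/2·1 + 1·-1 + -1/2·1/3 + -1/2·-1 = -13/6
b_5 = -3/2·-13/6 + 1·1 + -1/2·-1 + -1/2·1/3 = 55/12
b_6 = -3/2·55/12 + 1·-13/6 + -1/2·1 + -1/2·-1 = -217/24
b_7 = -3/2·-217/24 + 1·55/12 + -1/2·-13/6 + -1/2·1 = 899/48
b_8 = -3/2·899/48 + 1·-217/24 + -1/2·55/12 + -1/2·-13/6 = -1227/32
b_9 = -3/2·-1227/32 + 1·899/48 + -1/2·-217/24 + -1/2·55/12 = 15067/192
b_10 = -3/2·15067/192 + 1·-1227/32 + -1/2·899/48 + -1/2·-217/24 = -20595/128
b_11 = -3/2·-20595/128 + 1·15067/192 + -1/2·-1227/32 + -1/2·899/48 = 84385/256
b_12 = -3/2·84385/256 + 1·-20595/128 + -1/2·15067/192 + -1/2·-1227/32 = -1037425/1536
b_13 = -3/2·-1037425/1536 + 1·84385/256 + -1/2·-20595/128 + -1/2·15067/192 = 4251499/3072
b_14 = -3/2·4251499/3072 + 1·-1037425/1536 + -1/2·84385/256 + -1/2·-20595/128 = -17422537/6144
b_15 = -3/2·-17422537/6144 + 1·4251499/3072 + -1/2·-1037425/1536 + -1/2·84385/256 = 71398067/12288
b_16 = -3/2·71398067/12288 + 1·-17422537/6144 + -1/2·4251499/3072 + -1/2·-1037425/1536 = -97530315/8192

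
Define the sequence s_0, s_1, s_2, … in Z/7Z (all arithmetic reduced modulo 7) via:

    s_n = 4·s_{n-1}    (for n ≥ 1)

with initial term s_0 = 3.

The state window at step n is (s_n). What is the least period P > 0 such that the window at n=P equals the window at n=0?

3

n=0: window = (3)
n=1: window = (5)
n=2: window = (6)
n=3: window = (3)
window at n=3 equals window at n=0 → period = 3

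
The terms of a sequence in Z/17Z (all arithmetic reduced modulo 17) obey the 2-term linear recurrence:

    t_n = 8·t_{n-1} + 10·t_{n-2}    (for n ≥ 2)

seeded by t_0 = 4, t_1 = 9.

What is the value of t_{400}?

t_2 = 8·9 + 10·4 = 10
t_3 = 8·10 + 10·9 = 0
t_4 = 8·0 + 10·10 = 15
t_5 = 8·15 + 10·0 = 1
t_6 = 8·1 + 10·15 = 5
t_7 = 8·5 + 10·1 = 16
t_8 = 8·16 + 10·5 = 8
t_9 = 8·8 + 10·16 = 3
t_10 = 8·3 + 10·8 = 2
t_11 = 8·2 + 10·3 = 12
t_12 = 8·12 + 10·2 = 14
t_13 = 8·14 + 10·12 = 11
t_14 = 8·11 + 10·14 = 7
t_15 = 8·7 + 10·11 = 13
t_16 = 8·13 + 10·7 = 4
t_17 = 8·4 + 10·13 = 9
(t_16, t_17) = (4, 9) = (t_0, t_1), so the sequence has period 16.
400 ≡ 0 (mod 16), hence t_400 = t_0 = 4.

4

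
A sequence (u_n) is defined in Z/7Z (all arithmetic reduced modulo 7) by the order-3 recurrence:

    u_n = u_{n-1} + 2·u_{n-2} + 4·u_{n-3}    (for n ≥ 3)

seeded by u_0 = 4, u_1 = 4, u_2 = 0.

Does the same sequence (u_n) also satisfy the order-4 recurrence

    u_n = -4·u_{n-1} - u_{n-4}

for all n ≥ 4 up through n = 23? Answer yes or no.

yes

Terms u_0..u_23: 4, 4, 0, 3, 5, 4, 5, 5, 3, 5, 3, 4, 2, 1, 0, 3, 0, 6, 4, 2, 6, 5, 4, 3
n=4: candidate gives 5, actual u_4 = 5 ✓
n=5: candidate gives 4, actual u_5 = 4 ✓
n=6: candidate gives 5, actual u_6 = 5 ✓
n=7: candidate gives 5, actual u_7 = 5 ✓
n=8: candidate gives 3, actual u_8 = 3 ✓
n=9: candidate gives 5, actual u_9 = 5 ✓
n=10: candidate gives 3, actual u_10 = 3 ✓
n=11: candidate gives 4, actual u_11 = 4 ✓
n=12: candidate gives 2, actual u_12 = 2 ✓
n=13: candidate gives 1, actual u_13 = 1 ✓
n=14: candidate gives 0, actual u_14 = 0 ✓
n=15: candidate gives 3, actual u_15 = 3 ✓
n=16: candidate gives 0, actual u_16 = 0 ✓
n=17: candidate gives 6, actual u_17 = 6 ✓
n=18: candidate gives 4, actual u_18 = 4 ✓
n=19: candidate gives 2, actual u_19 = 2 ✓
n=20: candidate gives 6, actual u_20 = 6 ✓
n=21: candidate gives 5, actual u_21 = 5 ✓
n=22: candidate gives 4, actual u_22 = 4 ✓
n=23: candidate gives 3, actual u_23 = 3 ✓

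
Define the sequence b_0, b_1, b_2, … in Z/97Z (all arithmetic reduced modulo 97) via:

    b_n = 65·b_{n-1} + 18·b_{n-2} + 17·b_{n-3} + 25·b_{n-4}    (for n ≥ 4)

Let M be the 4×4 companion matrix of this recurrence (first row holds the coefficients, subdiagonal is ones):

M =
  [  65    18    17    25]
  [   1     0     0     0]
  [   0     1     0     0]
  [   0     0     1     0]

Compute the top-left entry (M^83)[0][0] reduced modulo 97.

(M^83)[0][0] is the top entry after applying M 83 times to the unit state (1, 0, 0, 0). Equivalently it is h_{86} for the auxiliary sequence (h_n) obeying the same recurrence with h_3 = 1 and h_i = 0 for 0 ≤ i < 3:
h_4 = 65·1 + 18·0 + 17·0 + 25·0 = 65
h_5 = 65·65 + 18·1 + 17·0 + 25·0 = 72
h_6 = 65·72 + 18·65 + 17·1 + 25·0 = 47
h_7 = 65·47 + 18·72 + 17·65 + 25·1 = 49
h_8 = 65·49 + 18·47 + 17·72 + 25·65 = 90
h_9 = 65·90 + 18·49 + 17·47 + 25·72 = 19
h_10 = 65·19 + 18·90 + 17·49 + 25·47 = 13
h_11 = 65·13 + 18·19 + 17·90 + 25·49 = 62
h_12 = 65·62 + 18·13 + 17·19 + 25·90 = 47
h_13 = 65·47 + 18·62 + 17·13 + 25·19 = 17
h_14 = 65·17 + 18·47 + 17·62 + 25·13 = 32
h_15 = 65·32 + 18·17 + 17·47 + 25·62 = 79
h_16 = 65·79 + 18·32 + 17·17 + 25·47 = 94
h_17 = 65·94 + 18·79 + 17·32 + 25·17 = 62
h_18 = 65·62 + 18·94 + 17·79 + 25·32 = 8
h_19 = 65·8 + 18·62 + 17·94 + 25·79 = 68
h_20 = 65·68 + 18·8 + 17·62 + 25·94 = 14
h_21 = 65·14 + 18·68 + 17·8 + 25·62 = 37
h_22 = 65·37 + 18·14 + 17·68 + 25·8 = 36
h_23 = 65·36 + 18·37 + 17·14 + 25·68 = 94
h_24 = 65·94 + 18·36 + 17·37 + 25·14 = 74
h_25 = 65·74 + 18·94 + 17·36 + 25·37 = 85
h_26 = 65·85 + 18·74 + 17·94 + 25·36 = 43
h_27 = 65·43 + 18·85 + 17·74 + 25·94 = 76
h_28 = 65·76 + 18·43 + 17·85 + 25·74 = 85
h_29 = 65·85 + 18·76 + 17·43 + 25·85 = 49
h_30 = 65·49 + 18·85 + 17·76 + 25·43 = 1
h_31 = 65·1 + 18·49 + 17·85 + 25·76 = 24
h_32 = 65·24 + 18·1 + 17·49 + 25·85 = 74
h_33 = 65·74 + 18·24 + 17·1 + 25·49 = 82
h_34 = 65·82 + 18·74 + 17·24 + 25·1 = 14
h_35 = 65·14 + 18·82 + 17·74 + 25·24 = 73
h_36 = 65·73 + 18·14 + 17·82 + 25·74 = 93
h_37 = 65·93 + 18·73 + 17·14 + 25·82 = 44
h_38 = 65·44 + 18·93 + 17·73 + 25·14 = 14
h_39 = 65·14 + 18·44 + 17·93 + 25·73 = 64
h_40 = 65·64 + 18·14 + 17·44 + 25·93 = 16
h_41 = 65·16 + 18·64 + 17·14 + 25·44 = 38
h_42 = 65·38 + 18·16 + 17·64 + 25·14 = 25
h_43 = 65·25 + 18·38 + 17·16 + 25·64 = 10
h_44 = 65·10 + 18·25 + 17·38 + 25·16 = 12
h_45 = 65·12 + 18·10 + 17·25 + 25·38 = 7
h_46 = 65·7 + 18·12 + 17·10 + 25·25 = 11
h_47 = 65·11 + 18·7 + 17·12 + 25·10 = 34
h_48 = 65·34 + 18·11 + 17·7 + 25·12 = 14
h_49 = 65·14 + 18·34 + 17·11 + 25·7 = 41
h_50 = 65·41 + 18·14 + 17·34 + 25·11 = 84
h_51 = 65·84 + 18·41 + 17·14 + 25·34 = 11
h_52 = 65·11 + 18·84 + 17·41 + 25·14 = 73
h_53 = 65·73 + 18·11 + 17·84 + 25·41 = 24
h_54 = 65·24 + 18·73 + 17·11 + 25·84 = 20
h_55 = 65·20 + 18·24 + 17·73 + 25·11 = 47
h_56 = 65·47 + 18·20 + 17·24 + 25·73 = 22
h_57 = 65·22 + 18·47 + 17·20 + 25·24 = 15
h_58 = 65·15 + 18·22 + 17·47 + 25·20 = 51
h_59 = 65·51 + 18·15 + 17·22 + 25·47 = 90
h_60 = 65·90 + 18·51 + 17·15 + 25·22 = 7
h_61 = 65·7 + 18·90 + 17·51 + 25·15 = 19
h_62 = 65·19 + 18·7 + 17·90 + 25·51 = 92
h_63 = 65·92 + 18·19 + 17·7 + 25·90 = 58
h_64 = 65·58 + 18·92 + 17·19 + 25·7 = 7
h_65 = 65·7 + 18·58 + 17·92 + 25·19 = 46
h_66 = 65·46 + 18·7 + 17·58 + 25·92 = 0
h_67 = 65·0 + 18·46 + 17·7 + 25·58 = 69
h_68 = 65·69 + 18·0 + 17·46 + 25·7 = 10
h_69 = 65·10 + 18·69 + 17·0 + 25·46 = 35
h_70 = 65·35 + 18·10 + 17·69 + 25·0 = 39
h_71 = 65·39 + 18·35 + 17·10 + 25·69 = 16
h_72 = 65·16 + 18·39 + 17·35 + 25·10 = 65
h_73 = 65·65 + 18·16 + 17·39 + 25·35 = 37
h_74 = 65·37 + 18·65 + 17·16 + 25·39 = 69
h_75 = 65·69 + 18·37 + 17·65 + 25·16 = 60
h_76 = 65·60 + 18·69 + 17·37 + 25·65 = 24
h_77 = 65·24 + 18·60 + 17·69 + 25·37 = 82
h_78 = 65·82 + 18·24 + 17·60 + 25·69 = 68
h_79 = 65·68 + 18·82 + 17·24 + 25·60 = 44
h_80 = 65·44 + 18·68 + 17·82 + 25·24 = 64
h_81 = 65·64 + 18·44 + 17·68 + 25·82 = 10
h_82 = 65·10 + 18·64 + 17·44 + 25·68 = 79
h_83 = 65·79 + 18·10 + 17·64 + 25·44 = 34
h_84 = 65·34 + 18·79 + 17·10 + 25·64 = 67
h_85 = 65·67 + 18·34 + 17·79 + 25·10 = 61
h_86 = 65·61 + 18·67 + 17·34 + 25·79 = 61

61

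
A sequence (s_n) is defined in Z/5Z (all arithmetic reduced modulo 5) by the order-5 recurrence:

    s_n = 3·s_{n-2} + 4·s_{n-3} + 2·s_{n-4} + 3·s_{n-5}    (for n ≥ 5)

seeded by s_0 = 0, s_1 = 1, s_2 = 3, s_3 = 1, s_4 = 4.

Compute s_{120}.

s_5 = 0·4 + 3·1 + 4·3 + 2·1 + 3·0 = 2
s_6 = 0·2 + 3·4 + 4·1 + 2·3 + 3·1 = 0
s_7 = 0·0 + 3·2 + 4·4 + 2·1 + 3·3 = 3
s_8 = 0·3 + 3·0 + 4·2 + 2·4 + 3·1 = 4
s_9 = 0·4 + 3·3 + 4·0 + 2·2 + 3·4 = 0
s_10 = 0·0 + 3·4 + 4·3 + 2·0 + 3·2 = 0
Continuing the recurrence:
  s_11 = 2;  s_12 = 2;  s_13 = 3;  s_14 = 4;  s_15 = 1;  s_16 = 4
  s_17 = 1;  s_18 = 3;  s_19 = 3;  s_20 = 4;  s_21 = 0;  s_22 = 3
  s_23 = 1;  s_24 = 1;  s_25 = 2;  s_26 = 3;  s_27 = 1;  s_28 = 2
  s_29 = 2;  s_30 = 2;  s_31 = 0;  s_32 = 1;  s_33 = 3;  s_34 = 3
  s_35 = 4;  s_36 = 3;  s_37 = 3;  s_38 = 0;  s_39 = 3;  s_40 = 0
  s_41 = 4;  s_42 = 1;  s_43 = 3;  s_44 = 3;  s_45 = 1;  s_46 = 0
  s_47 = 4;  s_48 = 4;  s_49 = 3;  s_50 = 1;  s_51 = 3;  s_52 = 0
  s_53 = 1;  s_54 = 3;  s_55 = 2;  s_56 = 2;  s_57 = 0;  s_58 = 3
  s_59 = 1;  s_60 = 4;  s_61 = 1;  s_62 = 2;  s_63 = 0;  s_64 = 1
  s_65 = 2;  s_66 = 0;  s_67 = 1;  s_68 = 0;  s_69 = 0;  s_70 = 0
  s_71 = 2;  s_72 = 3;  s_73 = 1;  s_74 = 2;  s_75 = 4;  s_76 = 2
  s_77 = 1;  s_78 = 4;  s_79 = 0;  s_80 = 2;  s_81 = 4;  s_82 = 2
  s_83 = 2;  s_84 = 1;  s_85 = 3;  s_86 = 2;  s_87 = 3;  s_88 = 1
  s_89 = 1;  s_90 = 3;  s_91 = 4;  s_92 = 4;  s_93 = 4;  s_94 = 2
  s_95 = 0;  s_96 = 2;  s_97 = 3;  s_98 = 2;  s_99 = 3;  s_100 = 2
  s_101 = 4;  s_102 = 1;  s_103 = 2;  s_104 = 2;  s_105 = 4;  s_106 = 3
  s_107 = 2;  s_108 = 0;  s_109 = 2;  s_110 = 1;  s_111 = 4;  s_112 = 2
  s_113 = 0;  s_114 = 0;  s_115 = 4;  s_116 = 1;  s_117 = 3;  s_118 = 4
s_119 = 0·4 + 3·3 + 4·1 + 2·4 + 3·0 = 1
s_120 = 0·1 + 3·4 + 4·3 + 2·1 + 3·4 = 3

3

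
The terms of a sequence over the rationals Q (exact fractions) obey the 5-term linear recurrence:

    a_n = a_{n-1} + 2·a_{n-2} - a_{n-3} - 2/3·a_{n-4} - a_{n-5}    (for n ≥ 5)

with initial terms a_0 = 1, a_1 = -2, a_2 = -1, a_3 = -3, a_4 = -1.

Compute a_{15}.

-719/9

a_5 = 1·-1 + 2·-3 + -1·-1 + -2/3·-2 + -1·1 = -17/3
a_6 = 1·-17/3 + 2·-1 + -1·-3 + -2/3·-1 + -1·-2 = -2
a_7 = 1·-2 + 2·-17/3 + -1·-1 + -2/3·-3 + -1·-1 = -28/3
a_8 = 1·-28/3 + 2·-2 + -1·-17/3 + -2/3·-1 + -1·-3 = -4
a_9 = 1·-4 + 2·-28/3 + -1·-2 + -2/3·-17/3 + -1·-1 = -143/9
a_10 = 1·-143/9 + 2·-4 + -1·-28/3 + -2/3·-2 + -1·-17/3 = -68/9
a_11 = 1·-68/9 + 2·-143/9 + -1·-4 + -2/3·-28/3 + -1·-2 = -244/9
a_12 = 1·-244/9 + 2·-68/9 + -1·-143/9 + -2/3·-4 + -1·-28/3 = -43/3
a_13 = 1·-43/3 + 2·-244/9 + -1·-68/9 + -2/3·-143/9 + -1·-4 = -1253/27
a_14 = 1·-1253/27 + 2·-43/3 + -1·-244/9 + -2/3·-68/9 + -1·-143/9 = -730/27
a_15 = 1·-730/27 + 2·-1253/27 + -1·-43/3 + -2/3·-244/9 + -1·-68/9 = -719/9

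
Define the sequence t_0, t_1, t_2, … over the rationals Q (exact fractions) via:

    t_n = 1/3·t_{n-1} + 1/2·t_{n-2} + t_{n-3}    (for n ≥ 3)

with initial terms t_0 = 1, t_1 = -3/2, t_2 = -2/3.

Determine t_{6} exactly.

t_3 = 1/3·-2/3 + 1/2·-3/2 + 1·1 = 1/36
t_4 = 1/3·1/36 + 1/2·-2/3 + 1·-3/2 = -197/108
t_5 = 1/3·-197/108 + 1/2·1/36 + 1·-2/3 = -817/648
t_6 = 1/3·-817/648 + 1/2·-197/108 + 1·1/36 = -317/243

-317/243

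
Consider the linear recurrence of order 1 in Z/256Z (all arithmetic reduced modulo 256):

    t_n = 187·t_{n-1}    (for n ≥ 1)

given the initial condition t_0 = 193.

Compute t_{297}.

27

t_1 = 187·193 = 251
t_2 = 187·251 = 89
t_3 = 187·89 = 3
t_4 = 187·3 = 49
t_5 = 187·49 = 203
t_6 = 187·203 = 73
t_7 = 187·73 = 83
t_8 = 187·83 = 161
t_9 = 187·161 = 155
t_10 = 187·155 = 57
t_11 = 187·57 = 163
t_12 = 187·163 = 17
t_13 = 187·17 = 107
t_14 = 187·107 = 41
t_15 = 187·41 = 243
t_16 = 187·243 = 129
t_17 = 187·129 = 59
t_18 = 187·59 = 25
t_19 = 187·25 = 67
t_20 = 187·67 = 241
t_21 = 187·241 = 11
t_22 = 187·11 = 9
t_23 = 187·9 = 147
t_24 = 187·147 = 97
t_25 = 187·97 = 219
t_26 = 187·219 = 249
t_27 = 187·249 = 227
t_28 = 187·227 = 209
t_29 = 187·209 = 171
t_30 = 187·171 = 233
t_31 = 187·233 = 51
t_32 = 187·51 = 65
t_33 = 187·65 = 123
t_34 = 187·123 = 217
t_35 = 187·217 = 131
t_36 = 187·131 = 177
t_37 = 187·177 = 75
t_38 = 187·75 = 201
t_39 = 187·201 = 211
t_40 = 187·211 = 33
t_41 = 187·33 = 27
t_42 = 187·27 = 185
t_43 = 187·185 = 35
t_44 = 187·35 = 145
t_45 = 187·145 = 235
t_46 = 187·235 = 169
t_47 = 187·169 = 115
t_48 = 187·115 = 1
t_49 = 187·1 = 187
t_50 = 187·187 = 153
t_51 = 187·153 = 195
t_52 = 187·195 = 113
t_53 = 187·113 = 139
t_54 = 187·139 = 137
t_55 = 187·137 = 19
t_56 = 187·19 = 225
t_57 = 187·225 = 91
t_58 = 187·91 = 121
t_59 = 187·121 = 99
t_60 = 187·99 = 81
t_61 = 187·81 = 43
t_62 = 187·43 = 105
t_63 = 187·105 = 179
t_64 = 187·179 = 193
(t_64) = (193) = (t_0), so the sequence has period 64.
297 ≡ 41 (mod 64), hence t_297 = t_41 = 27.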